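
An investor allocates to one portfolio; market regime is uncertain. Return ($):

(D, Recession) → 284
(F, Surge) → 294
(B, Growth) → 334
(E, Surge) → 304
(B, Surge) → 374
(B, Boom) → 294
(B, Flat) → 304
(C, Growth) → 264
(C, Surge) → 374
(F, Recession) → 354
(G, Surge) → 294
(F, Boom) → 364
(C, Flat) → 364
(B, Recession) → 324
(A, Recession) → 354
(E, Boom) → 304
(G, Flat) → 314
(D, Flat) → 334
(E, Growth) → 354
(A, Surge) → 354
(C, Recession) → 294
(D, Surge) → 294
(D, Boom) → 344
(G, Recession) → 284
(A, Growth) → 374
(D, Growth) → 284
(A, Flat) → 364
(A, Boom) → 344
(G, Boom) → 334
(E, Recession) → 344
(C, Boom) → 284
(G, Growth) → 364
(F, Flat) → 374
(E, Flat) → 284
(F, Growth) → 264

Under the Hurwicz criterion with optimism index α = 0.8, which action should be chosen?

A

A: 0.8·374 + 0.2·344 = 368
B: 0.8·374 + 0.2·294 = 358
C: 0.8·374 + 0.2·264 = 352
D: 0.8·344 + 0.2·284 = 332
E: 0.8·354 + 0.2·284 = 340
F: 0.8·374 + 0.2·264 = 352
G: 0.8·364 + 0.2·284 = 348
Highest Hurwicz score = 368 → A.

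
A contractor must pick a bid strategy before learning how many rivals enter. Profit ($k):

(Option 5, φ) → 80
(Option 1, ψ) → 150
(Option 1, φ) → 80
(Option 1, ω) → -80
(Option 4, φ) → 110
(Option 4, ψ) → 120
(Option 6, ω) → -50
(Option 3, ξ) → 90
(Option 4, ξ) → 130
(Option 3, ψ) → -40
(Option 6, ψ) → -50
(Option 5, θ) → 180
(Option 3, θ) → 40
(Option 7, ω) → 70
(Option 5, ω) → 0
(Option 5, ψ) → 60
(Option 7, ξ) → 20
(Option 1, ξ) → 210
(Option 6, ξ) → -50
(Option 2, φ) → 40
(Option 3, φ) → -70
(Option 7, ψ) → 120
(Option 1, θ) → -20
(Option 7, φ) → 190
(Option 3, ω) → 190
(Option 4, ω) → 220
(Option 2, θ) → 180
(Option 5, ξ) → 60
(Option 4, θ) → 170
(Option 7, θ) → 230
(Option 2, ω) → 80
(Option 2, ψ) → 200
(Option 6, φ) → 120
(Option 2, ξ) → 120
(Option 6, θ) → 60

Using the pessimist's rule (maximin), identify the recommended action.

Option 4

Row minima: Option 1=-80, Option 2=40, Option 3=-70, Option 4=110, Option 5=0, Option 6=-50, Option 7=20
Best worst-case = 110 → Option 4.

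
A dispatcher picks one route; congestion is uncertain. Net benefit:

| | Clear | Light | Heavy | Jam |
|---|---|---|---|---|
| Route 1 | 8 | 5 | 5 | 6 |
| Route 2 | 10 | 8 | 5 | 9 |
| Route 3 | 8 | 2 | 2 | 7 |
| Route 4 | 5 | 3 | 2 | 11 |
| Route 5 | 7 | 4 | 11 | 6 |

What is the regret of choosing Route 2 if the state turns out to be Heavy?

6

Best payoff under Heavy is 11.
Regret = 11 − 5 = 6.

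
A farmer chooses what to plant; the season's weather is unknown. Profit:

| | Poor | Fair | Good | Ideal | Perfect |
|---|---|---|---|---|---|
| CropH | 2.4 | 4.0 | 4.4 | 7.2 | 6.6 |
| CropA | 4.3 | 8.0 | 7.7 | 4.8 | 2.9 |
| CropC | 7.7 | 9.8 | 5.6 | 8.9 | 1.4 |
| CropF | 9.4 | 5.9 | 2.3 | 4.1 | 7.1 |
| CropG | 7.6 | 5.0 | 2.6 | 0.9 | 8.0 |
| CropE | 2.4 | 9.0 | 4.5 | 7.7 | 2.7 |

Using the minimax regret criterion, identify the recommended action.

Column bests: Poor=9.4, Fair=9.8, Good=7.7, Ideal=8.9, Perfect=8.0.
CropH regrets: 7.0, 5.8, 3.3, 1.7, 1.4 → max 7.0
CropA regrets: 5.1, 1.8, 0.0, 4.1, 5.1 → max 5.1
CropC regrets: 1.7, 0.0, 2.1, 0.0, 6.6 → max 6.6
CropF regrets: 0.0, 3.9, 5.4, 4.8, 0.9 → max 5.4
CropG regrets: 1.8, 4.8, 5.1, 8.0, 0.0 → max 8.0
CropE regrets: 7.0, 0.8, 3.2, 1.2, 5.3 → max 7.0
Smallest max regret = 5.1 → CropA.

CropA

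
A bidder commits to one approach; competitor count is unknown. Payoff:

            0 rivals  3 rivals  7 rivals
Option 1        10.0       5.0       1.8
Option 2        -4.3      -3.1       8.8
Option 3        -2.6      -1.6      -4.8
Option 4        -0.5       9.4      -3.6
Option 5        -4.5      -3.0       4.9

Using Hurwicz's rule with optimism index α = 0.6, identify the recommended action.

Option 1: 0.6·10.0 + 0.4·1.8 = 6.72
Option 2: 0.6·8.8 + 0.4·(-4.3) = 3.56
Option 3: 0.6·(-1.6) + 0.4·(-4.8) = -2.88
Option 4: 0.6·9.4 + 0.4·(-3.6) = 4.2
Option 5: 0.6·4.9 + 0.4·(-4.5) = 1.14
Highest Hurwicz score = 6.72 → Option 1.

Option 1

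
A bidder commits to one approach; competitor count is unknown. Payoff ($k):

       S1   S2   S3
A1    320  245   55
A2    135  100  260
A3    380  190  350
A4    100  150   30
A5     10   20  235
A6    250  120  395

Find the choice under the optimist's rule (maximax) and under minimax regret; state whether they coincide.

maximax → A6; minimax regret → A3 (disagree)

Row maxima: A1=320, A2=260, A3=380, A4=150, A5=235, A6=395
Best best-case = 395 → A6.
Column bests: S1=380, S2=245, S3=395.
A1 regrets: 60, 0, 340 → max 340
A2 regrets: 245, 145, 135 → max 245
A3 regrets: 0, 55, 45 → max 55
A4 regrets: 280, 95, 365 → max 365
A5 regrets: 370, 225, 160 → max 370
A6 regrets: 130, 125, 0 → max 130
Smallest max regret = 55 → A3.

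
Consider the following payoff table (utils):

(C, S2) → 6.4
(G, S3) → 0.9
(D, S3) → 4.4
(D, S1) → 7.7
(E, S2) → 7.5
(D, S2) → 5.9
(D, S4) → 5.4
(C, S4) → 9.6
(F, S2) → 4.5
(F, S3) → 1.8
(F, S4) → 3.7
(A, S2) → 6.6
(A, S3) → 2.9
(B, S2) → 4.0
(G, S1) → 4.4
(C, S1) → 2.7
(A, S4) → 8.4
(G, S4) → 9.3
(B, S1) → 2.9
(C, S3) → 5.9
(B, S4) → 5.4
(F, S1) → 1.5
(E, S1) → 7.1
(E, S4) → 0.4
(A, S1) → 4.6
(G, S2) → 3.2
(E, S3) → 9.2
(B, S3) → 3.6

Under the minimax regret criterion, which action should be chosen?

Column bests: S1=7.7, S2=7.5, S3=9.2, S4=9.6.
A regrets: 3.1, 0.9, 6.3, 1.2 → max 6.3
B regrets: 4.8, 3.5, 5.6, 4.2 → max 5.6
C regrets: 5.0, 1.1, 3.3, 0.0 → max 5.0
D regrets: 0.0, 1.6, 4.8, 4.2 → max 4.8
E regrets: 0.6, 0.0, 0.0, 9.2 → max 9.2
F regrets: 6.2, 3.0, 7.4, 5.9 → max 7.4
G regrets: 3.3, 4.3, 8.3, 0.3 → max 8.3
Smallest max regret = 4.8 → D.

D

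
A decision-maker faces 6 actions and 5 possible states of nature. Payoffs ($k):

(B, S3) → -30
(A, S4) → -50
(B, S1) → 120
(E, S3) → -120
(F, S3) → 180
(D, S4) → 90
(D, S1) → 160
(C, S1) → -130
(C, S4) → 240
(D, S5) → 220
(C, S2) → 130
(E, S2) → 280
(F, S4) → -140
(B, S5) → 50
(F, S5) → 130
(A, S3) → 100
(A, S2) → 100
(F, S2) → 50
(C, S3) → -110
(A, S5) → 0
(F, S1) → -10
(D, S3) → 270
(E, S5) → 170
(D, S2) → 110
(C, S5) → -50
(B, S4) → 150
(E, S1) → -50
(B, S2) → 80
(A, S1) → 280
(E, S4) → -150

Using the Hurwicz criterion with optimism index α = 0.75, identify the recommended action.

D

A: 0.75·280 + 0.25·(-50) = 197.5
B: 0.75·150 + 0.25·(-30) = 105
C: 0.75·240 + 0.25·(-130) = 147.5
D: 0.75·270 + 0.25·90 = 225
E: 0.75·280 + 0.25·(-150) = 172.5
F: 0.75·180 + 0.25·(-140) = 100
Highest Hurwicz score = 225 → D.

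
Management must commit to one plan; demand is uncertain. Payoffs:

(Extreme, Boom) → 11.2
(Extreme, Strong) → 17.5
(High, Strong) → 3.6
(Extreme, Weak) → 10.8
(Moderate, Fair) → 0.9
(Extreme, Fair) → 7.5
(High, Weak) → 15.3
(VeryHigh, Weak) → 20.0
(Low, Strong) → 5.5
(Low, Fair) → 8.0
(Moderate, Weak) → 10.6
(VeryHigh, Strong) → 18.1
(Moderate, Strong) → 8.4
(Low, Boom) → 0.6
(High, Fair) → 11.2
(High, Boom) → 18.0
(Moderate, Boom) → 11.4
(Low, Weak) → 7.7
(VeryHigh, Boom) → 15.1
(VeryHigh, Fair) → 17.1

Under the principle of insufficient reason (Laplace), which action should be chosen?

VeryHigh

Row averages: Low=5.45, Moderate=7.825, High=12.025, VeryHigh=17.575, Extreme=11.75
Highest average = 17.575 → VeryHigh.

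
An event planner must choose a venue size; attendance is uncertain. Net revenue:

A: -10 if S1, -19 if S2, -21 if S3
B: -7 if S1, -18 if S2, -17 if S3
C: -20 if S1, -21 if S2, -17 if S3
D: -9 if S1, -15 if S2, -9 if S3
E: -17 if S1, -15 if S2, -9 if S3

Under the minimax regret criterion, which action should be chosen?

D

Column bests: S1=-7, S2=-15, S3=-9.
A regrets: 3, 4, 12 → max 12
B regrets: 0, 3, 8 → max 8
C regrets: 13, 6, 8 → max 13
D regrets: 2, 0, 0 → max 2
E regrets: 10, 0, 0 → max 10
Smallest max regret = 2 → D.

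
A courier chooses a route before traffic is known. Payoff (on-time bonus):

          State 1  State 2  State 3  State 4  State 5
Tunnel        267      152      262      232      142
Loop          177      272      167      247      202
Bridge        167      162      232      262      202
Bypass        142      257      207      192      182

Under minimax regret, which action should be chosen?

Column bests: State 1=267, State 2=272, State 3=262, State 4=262, State 5=202.
Tunnel regrets: 0, 120, 0, 30, 60 → max 120
Loop regrets: 90, 0, 95, 15, 0 → max 95
Bridge regrets: 100, 110, 30, 0, 0 → max 110
Bypass regrets: 125, 15, 55, 70, 20 → max 125
Smallest max regret = 95 → Loop.

Loop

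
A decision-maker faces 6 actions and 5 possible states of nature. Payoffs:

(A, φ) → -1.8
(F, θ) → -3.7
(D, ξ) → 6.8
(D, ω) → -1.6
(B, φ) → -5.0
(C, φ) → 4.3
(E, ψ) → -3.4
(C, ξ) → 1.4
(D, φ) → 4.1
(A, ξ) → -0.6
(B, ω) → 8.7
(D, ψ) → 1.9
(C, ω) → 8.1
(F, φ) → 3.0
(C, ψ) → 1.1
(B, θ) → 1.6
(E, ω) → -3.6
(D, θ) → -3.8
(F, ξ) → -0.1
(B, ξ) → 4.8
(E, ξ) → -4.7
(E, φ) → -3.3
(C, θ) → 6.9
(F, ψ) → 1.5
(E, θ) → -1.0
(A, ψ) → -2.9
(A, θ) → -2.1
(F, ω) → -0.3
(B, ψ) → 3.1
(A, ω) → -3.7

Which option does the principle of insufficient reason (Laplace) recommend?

Row averages: A=-2.22, B=2.64, C=4.36, D=1.48, E=-3.2, F=0.08
Highest average = 4.36 → C.

C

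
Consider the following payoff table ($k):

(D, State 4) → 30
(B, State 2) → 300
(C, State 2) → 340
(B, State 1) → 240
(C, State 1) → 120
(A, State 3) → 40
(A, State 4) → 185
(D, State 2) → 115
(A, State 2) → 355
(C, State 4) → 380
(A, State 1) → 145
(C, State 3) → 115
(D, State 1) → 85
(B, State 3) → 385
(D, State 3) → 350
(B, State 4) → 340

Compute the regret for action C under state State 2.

Best payoff under State 2 is 355.
Regret = 355 − 340 = 15.

15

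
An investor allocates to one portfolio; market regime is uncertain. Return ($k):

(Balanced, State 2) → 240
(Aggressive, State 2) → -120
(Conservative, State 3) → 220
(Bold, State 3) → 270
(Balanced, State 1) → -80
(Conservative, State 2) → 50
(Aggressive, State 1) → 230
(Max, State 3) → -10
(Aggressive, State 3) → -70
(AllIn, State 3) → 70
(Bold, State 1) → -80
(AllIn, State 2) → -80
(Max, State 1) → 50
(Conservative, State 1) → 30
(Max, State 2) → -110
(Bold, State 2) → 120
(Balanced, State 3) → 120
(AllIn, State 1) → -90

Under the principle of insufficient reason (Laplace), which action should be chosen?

Row averages: Conservative=100, Balanced=280/3, Aggressive=40/3, Bold=310/3, AllIn=-100/3, Max=-70/3
Highest average = 310/3 → Bold.

Bold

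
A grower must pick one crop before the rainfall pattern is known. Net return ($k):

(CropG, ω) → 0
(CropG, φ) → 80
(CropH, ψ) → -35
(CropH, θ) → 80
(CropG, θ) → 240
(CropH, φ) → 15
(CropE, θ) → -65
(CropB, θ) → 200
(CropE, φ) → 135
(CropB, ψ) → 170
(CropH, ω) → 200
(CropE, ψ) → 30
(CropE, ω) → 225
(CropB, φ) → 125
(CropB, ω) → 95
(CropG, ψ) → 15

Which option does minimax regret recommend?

Column bests: θ=240, φ=135, ψ=170, ω=225.
CropG regrets: 0, 55, 155, 225 → max 225
CropH regrets: 160, 120, 205, 25 → max 205
CropE regrets: 305, 0, 140, 0 → max 305
CropB regrets: 40, 10, 0, 130 → max 130
Smallest max regret = 130 → CropB.

CropB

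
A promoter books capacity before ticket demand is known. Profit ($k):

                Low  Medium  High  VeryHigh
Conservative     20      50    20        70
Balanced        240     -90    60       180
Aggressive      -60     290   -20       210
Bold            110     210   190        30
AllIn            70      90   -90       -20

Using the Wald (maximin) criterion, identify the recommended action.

Bold

Row minima: Conservative=20, Balanced=-90, Aggressive=-60, Bold=30, AllIn=-90
Best worst-case = 30 → Bold.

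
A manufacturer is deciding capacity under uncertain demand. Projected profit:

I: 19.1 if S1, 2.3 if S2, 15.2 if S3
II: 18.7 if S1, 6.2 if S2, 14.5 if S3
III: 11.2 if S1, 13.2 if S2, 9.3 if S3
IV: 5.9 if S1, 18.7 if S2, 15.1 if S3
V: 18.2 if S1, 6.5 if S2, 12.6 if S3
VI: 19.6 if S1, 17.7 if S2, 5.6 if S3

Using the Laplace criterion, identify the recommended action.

VI

Row averages: I=12.2, II=197/15, III=337/30, IV=397/30, V=373/30, VI=14.3
Highest average = 14.3 → VI.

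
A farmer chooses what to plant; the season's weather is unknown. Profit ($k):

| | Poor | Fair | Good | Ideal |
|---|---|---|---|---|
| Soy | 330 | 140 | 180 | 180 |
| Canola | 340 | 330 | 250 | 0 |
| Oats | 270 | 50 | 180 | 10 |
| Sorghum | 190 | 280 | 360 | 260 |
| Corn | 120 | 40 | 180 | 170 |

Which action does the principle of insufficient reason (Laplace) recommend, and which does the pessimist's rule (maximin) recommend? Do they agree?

Row averages: Soy=207.5, Canola=230, Oats=127.5, Sorghum=272.5, Corn=127.5
Highest average = 272.5 → Sorghum.
Row minima: Soy=140, Canola=0, Oats=10, Sorghum=190, Corn=40
Best worst-case = 190 → Sorghum.

laplace → Sorghum; maximin → Sorghum (agree)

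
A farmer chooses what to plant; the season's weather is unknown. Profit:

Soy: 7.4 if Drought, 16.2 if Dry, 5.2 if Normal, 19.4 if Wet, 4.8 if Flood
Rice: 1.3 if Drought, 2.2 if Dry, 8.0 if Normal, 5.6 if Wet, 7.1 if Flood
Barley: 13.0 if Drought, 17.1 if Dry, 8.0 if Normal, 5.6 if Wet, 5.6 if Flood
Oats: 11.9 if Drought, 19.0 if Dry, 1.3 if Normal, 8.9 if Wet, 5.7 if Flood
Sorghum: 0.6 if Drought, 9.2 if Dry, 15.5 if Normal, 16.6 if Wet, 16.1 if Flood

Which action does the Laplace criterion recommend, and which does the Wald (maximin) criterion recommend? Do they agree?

Row averages: Soy=10.6, Rice=4.84, Barley=9.86, Oats=9.36, Sorghum=11.6
Highest average = 11.6 → Sorghum.
Row minima: Soy=4.8, Rice=1.3, Barley=5.6, Oats=1.3, Sorghum=0.6
Best worst-case = 5.6 → Barley.

laplace → Sorghum; maximin → Barley (disagree)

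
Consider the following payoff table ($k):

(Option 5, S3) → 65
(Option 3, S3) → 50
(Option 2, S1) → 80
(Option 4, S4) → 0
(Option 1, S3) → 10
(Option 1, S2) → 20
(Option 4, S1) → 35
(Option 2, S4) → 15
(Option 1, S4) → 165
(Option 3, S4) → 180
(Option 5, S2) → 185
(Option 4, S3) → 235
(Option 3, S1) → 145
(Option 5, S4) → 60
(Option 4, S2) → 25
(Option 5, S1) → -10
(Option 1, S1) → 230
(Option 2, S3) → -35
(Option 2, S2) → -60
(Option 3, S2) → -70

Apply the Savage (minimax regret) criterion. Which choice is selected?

Option 4

Column bests: S1=230, S2=185, S3=235, S4=180.
Option 1 regrets: 0, 165, 225, 15 → max 225
Option 2 regrets: 150, 245, 270, 165 → max 270
Option 3 regrets: 85, 255, 185, 0 → max 255
Option 4 regrets: 195, 160, 0, 180 → max 195
Option 5 regrets: 240, 0, 170, 120 → max 240
Smallest max regret = 195 → Option 4.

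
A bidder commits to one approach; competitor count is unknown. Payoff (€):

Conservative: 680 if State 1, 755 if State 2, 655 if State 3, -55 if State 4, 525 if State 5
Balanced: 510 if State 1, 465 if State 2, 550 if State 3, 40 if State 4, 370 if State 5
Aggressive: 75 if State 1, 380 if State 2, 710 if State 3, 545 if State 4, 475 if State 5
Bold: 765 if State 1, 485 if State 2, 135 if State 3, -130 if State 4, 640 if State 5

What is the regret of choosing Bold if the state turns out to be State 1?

0

Best payoff under State 1 is 765.
Regret = 765 − 765 = 0.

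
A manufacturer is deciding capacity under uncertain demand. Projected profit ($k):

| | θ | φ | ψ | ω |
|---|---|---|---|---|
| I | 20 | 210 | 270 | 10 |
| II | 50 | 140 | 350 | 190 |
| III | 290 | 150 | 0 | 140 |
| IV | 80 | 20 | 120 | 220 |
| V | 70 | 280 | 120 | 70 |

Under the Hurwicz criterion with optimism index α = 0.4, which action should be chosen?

I: 0.4·270 + 0.6·10 = 114
II: 0.4·350 + 0.6·50 = 170
III: 0.4·290 + 0.6·0 = 116
IV: 0.4·220 + 0.6·20 = 100
V: 0.4·280 + 0.6·70 = 154
Highest Hurwicz score = 170 → II.

II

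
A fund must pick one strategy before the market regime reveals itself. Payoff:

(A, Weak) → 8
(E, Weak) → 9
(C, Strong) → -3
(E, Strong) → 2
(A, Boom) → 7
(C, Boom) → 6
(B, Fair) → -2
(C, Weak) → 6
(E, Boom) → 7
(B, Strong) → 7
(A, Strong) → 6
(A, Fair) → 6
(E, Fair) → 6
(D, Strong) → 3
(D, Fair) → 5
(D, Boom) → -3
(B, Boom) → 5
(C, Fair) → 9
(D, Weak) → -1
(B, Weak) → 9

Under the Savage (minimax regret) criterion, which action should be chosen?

Column bests: Weak=9, Fair=9, Strong=7, Boom=7.
A regrets: 1, 3, 1, 0 → max 3
B regrets: 0, 11, 0, 2 → max 11
C regrets: 3, 0, 10, 1 → max 10
D regrets: 10, 4, 4, 10 → max 10
E regrets: 0, 3, 5, 0 → max 5
Smallest max regret = 3 → A.

A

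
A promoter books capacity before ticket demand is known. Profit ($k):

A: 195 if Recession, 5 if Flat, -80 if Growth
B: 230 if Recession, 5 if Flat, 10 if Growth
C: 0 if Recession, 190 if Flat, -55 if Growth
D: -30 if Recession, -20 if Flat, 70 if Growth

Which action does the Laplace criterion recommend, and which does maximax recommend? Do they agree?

laplace → B; maximax → B (agree)

Row averages: A=40, B=245/3, C=45, D=20/3
Highest average = 245/3 → B.
Row maxima: A=195, B=230, C=190, D=70
Best best-case = 230 → B.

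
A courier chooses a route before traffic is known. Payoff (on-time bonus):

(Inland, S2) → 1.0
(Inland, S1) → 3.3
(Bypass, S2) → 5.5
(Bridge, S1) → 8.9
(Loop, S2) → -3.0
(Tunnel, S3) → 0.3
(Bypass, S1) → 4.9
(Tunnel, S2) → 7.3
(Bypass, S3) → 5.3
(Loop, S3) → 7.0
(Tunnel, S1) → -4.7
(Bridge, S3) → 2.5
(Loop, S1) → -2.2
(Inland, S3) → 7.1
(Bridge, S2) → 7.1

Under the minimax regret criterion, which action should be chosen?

Bypass

Column bests: S1=8.9, S2=7.3, S3=7.1.
Bridge regrets: 0.0, 0.2, 4.6 → max 4.6
Loop regrets: 11.1, 10.3, 0.1 → max 11.1
Tunnel regrets: 13.6, 0.0, 6.8 → max 13.6
Bypass regrets: 4.0, 1.8, 1.8 → max 4.0
Inland regrets: 5.6, 6.3, 0.0 → max 6.3
Smallest max regret = 4.0 → Bypass.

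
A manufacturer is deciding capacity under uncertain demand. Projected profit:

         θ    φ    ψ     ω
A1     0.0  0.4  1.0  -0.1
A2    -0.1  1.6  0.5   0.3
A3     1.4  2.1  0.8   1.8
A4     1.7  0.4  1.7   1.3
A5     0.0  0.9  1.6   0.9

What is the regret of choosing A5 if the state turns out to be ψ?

0.1

Best payoff under ψ is 1.7.
Regret = 1.7 − 1.6 = 0.1.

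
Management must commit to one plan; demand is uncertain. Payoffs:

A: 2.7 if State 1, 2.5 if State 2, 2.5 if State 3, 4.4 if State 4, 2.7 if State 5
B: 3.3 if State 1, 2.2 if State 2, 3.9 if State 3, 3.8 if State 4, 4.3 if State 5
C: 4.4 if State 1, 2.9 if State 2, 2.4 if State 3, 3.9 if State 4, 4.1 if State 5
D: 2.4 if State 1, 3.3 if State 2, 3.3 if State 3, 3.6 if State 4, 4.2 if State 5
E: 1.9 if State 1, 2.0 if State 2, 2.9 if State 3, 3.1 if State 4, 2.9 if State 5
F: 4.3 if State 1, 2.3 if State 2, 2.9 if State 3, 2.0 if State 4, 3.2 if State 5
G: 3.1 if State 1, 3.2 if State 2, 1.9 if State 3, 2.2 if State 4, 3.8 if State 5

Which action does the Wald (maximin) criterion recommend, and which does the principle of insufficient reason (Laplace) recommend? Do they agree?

maximin → A; laplace → C (disagree)

Row minima: A=2.5, B=2.2, C=2.4, D=2.4, E=1.9, F=2.0, G=1.9
Best worst-case = 2.5 → A.
Row averages: A=2.96, B=3.5, C=3.54, D=3.36, E=2.56, F=2.94, G=2.84
Highest average = 3.54 → C.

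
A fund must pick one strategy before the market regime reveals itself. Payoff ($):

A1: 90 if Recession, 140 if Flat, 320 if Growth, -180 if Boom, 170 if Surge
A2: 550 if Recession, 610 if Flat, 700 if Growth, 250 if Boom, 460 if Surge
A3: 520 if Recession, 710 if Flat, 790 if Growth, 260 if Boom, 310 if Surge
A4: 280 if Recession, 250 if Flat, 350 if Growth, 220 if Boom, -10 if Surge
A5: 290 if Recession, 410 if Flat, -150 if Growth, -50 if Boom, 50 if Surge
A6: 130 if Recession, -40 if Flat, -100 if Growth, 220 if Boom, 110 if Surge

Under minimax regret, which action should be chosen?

A2

Column bests: Recession=550, Flat=710, Growth=790, Boom=260, Surge=460.
A1 regrets: 460, 570, 470, 440, 290 → max 570
A2 regrets: 0, 100, 90, 10, 0 → max 100
A3 regrets: 30, 0, 0, 0, 150 → max 150
A4 regrets: 270, 460, 440, 40, 470 → max 470
A5 regrets: 260, 300, 940, 310, 410 → max 940
A6 regrets: 420, 750, 890, 40, 350 → max 890
Smallest max regret = 100 → A2.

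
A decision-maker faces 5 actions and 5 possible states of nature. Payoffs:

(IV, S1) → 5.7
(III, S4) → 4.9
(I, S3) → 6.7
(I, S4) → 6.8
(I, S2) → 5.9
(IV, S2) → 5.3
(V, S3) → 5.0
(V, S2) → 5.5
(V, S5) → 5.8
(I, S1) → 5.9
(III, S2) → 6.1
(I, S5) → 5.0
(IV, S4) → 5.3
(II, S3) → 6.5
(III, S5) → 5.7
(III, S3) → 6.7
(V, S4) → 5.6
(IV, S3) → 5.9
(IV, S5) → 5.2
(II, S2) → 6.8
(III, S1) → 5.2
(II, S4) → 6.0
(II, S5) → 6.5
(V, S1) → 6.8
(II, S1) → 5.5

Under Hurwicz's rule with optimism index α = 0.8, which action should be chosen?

I: 0.8·6.8 + 0.2·5.0 = 6.44
II: 0.8·6.8 + 0.2·5.5 = 6.54
III: 0.8·6.7 + 0.2·4.9 = 6.34
IV: 0.8·5.9 + 0.2·5.2 = 5.76
V: 0.8·6.8 + 0.2·5.0 = 6.44
Highest Hurwicz score = 6.54 → II.

II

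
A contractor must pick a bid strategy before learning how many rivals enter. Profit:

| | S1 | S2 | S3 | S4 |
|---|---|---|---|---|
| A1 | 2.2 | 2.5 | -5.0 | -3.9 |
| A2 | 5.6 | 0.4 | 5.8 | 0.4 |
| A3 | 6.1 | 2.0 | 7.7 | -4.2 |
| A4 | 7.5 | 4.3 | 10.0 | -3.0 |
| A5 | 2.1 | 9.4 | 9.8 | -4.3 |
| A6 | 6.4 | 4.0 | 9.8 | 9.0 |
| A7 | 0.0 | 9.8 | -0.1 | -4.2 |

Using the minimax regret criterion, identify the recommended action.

Column bests: S1=7.5, S2=9.8, S3=10.0, S4=9.0.
A1 regrets: 5.3, 7.3, 15.0, 12.9 → max 15.0
A2 regrets: 1.9, 9.4, 4.2, 8.6 → max 9.4
A3 regrets: 1.4, 7.8, 2.3, 13.2 → max 13.2
A4 regrets: 0.0, 5.5, 0.0, 12.0 → max 12.0
A5 regrets: 5.4, 0.4, 0.2, 13.3 → max 13.3
A6 regrets: 1.1, 5.8, 0.2, 0.0 → max 5.8
A7 regrets: 7.5, 0.0, 10.1, 13.2 → max 13.2
Smallest max regret = 5.8 → A6.

A6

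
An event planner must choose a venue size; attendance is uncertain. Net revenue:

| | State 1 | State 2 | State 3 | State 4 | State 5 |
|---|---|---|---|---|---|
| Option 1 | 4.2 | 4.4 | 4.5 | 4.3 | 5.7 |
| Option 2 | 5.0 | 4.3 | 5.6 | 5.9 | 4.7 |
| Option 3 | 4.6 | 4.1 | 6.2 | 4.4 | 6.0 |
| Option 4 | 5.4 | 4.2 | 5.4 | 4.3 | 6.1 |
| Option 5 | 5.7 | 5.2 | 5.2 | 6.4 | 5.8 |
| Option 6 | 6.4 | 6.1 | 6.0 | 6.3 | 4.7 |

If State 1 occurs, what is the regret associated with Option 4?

Best payoff under State 1 is 6.4.
Regret = 6.4 − 5.4 = 1.0.

1.0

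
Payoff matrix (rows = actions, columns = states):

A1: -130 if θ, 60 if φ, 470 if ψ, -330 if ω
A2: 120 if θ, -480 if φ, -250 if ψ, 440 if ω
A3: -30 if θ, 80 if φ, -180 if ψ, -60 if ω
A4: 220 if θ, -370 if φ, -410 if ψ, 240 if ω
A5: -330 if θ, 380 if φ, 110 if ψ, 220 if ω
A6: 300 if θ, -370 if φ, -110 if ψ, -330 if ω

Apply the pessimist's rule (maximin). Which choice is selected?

Row minima: A1=-330, A2=-480, A3=-180, A4=-410, A5=-330, A6=-370
Best worst-case = -180 → A3.

A3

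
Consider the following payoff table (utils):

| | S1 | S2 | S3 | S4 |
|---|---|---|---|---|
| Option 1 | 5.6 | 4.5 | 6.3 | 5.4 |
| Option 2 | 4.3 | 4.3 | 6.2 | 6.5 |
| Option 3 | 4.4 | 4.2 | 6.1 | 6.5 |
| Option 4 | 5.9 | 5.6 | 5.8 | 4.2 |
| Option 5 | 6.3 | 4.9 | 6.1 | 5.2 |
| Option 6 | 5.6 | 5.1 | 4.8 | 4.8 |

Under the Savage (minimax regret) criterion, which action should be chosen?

Column bests: S1=6.3, S2=5.6, S3=6.3, S4=6.5.
Option 1 regrets: 0.7, 1.1, 0.0, 1.1 → max 1.1
Option 2 regrets: 2.0, 1.3, 0.1, 0.0 → max 2.0
Option 3 regrets: 1.9, 1.4, 0.2, 0.0 → max 1.9
Option 4 regrets: 0.4, 0.0, 0.5, 2.3 → max 2.3
Option 5 regrets: 0.0, 0.7, 0.2, 1.3 → max 1.3
Option 6 regrets: 0.7, 0.5, 1.5, 1.7 → max 1.7
Smallest max regret = 1.1 → Option 1.

Option 1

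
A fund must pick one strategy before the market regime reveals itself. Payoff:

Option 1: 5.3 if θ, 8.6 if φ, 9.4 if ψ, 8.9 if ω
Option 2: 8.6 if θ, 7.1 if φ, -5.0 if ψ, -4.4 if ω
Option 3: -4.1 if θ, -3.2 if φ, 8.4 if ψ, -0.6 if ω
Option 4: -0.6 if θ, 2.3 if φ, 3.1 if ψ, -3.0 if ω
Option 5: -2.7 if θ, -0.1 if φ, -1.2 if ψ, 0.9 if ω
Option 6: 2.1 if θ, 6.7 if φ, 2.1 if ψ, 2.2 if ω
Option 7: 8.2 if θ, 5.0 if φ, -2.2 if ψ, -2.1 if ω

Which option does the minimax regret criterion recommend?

Option 1

Column bests: θ=8.6, φ=8.6, ψ=9.4, ω=8.9.
Option 1 regrets: 3.3, 0.0, 0.0, 0.0 → max 3.3
Option 2 regrets: 0.0, 1.5, 14.4, 13.3 → max 14.4
Option 3 regrets: 12.7, 11.8, 1.0, 9.5 → max 12.7
Option 4 regrets: 9.2, 6.3, 6.3, 11.9 → max 11.9
Option 5 regrets: 11.3, 8.7, 10.6, 8.0 → max 11.3
Option 6 regrets: 6.5, 1.9, 7.3, 6.7 → max 7.3
Option 7 regrets: 0.4, 3.6, 11.6, 11.0 → max 11.6
Smallest max regret = 3.3 → Option 1.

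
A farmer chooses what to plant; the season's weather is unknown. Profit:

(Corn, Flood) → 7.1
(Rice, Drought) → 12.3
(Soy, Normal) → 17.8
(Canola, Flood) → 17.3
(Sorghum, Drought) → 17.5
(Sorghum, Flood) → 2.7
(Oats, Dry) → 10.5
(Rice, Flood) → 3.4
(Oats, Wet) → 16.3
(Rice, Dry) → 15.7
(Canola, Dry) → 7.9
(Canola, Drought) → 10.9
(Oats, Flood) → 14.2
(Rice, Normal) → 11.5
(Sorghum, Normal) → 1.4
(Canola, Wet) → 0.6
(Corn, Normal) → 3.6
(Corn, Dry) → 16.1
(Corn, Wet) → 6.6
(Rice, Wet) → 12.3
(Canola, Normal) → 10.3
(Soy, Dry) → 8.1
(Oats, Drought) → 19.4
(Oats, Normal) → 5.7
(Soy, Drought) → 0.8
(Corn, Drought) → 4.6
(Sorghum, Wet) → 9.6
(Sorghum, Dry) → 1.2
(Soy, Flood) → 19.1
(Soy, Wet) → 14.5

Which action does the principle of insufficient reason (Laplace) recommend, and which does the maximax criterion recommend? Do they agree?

laplace → Oats; maximax → Oats (agree)

Row averages: Oats=13.22, Soy=12.06, Canola=9.4, Sorghum=6.48, Rice=11.04, Corn=7.6
Highest average = 13.22 → Oats.
Row maxima: Oats=19.4, Soy=19.1, Canola=17.3, Sorghum=17.5, Rice=15.7, Corn=16.1
Best best-case = 19.4 → Oats.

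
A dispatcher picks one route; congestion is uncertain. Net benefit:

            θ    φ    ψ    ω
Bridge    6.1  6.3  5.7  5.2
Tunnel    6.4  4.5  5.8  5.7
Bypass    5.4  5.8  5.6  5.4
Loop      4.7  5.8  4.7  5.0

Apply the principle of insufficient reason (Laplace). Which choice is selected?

Bridge

Row averages: Bridge=5.825, Tunnel=5.6, Bypass=5.55, Loop=5.05
Highest average = 5.825 → Bridge.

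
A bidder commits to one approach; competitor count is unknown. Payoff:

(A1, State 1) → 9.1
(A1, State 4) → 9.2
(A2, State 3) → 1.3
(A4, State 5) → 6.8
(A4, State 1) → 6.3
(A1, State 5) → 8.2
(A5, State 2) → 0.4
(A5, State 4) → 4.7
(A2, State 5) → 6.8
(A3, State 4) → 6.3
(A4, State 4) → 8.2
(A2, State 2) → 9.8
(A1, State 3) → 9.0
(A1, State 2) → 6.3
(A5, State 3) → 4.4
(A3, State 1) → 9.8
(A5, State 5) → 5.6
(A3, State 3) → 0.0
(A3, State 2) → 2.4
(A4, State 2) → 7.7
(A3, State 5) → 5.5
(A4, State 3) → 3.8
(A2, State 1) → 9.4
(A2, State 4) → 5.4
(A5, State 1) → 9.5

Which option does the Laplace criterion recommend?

A1

Row averages: A1=8.36, A2=6.54, A3=4.8, A4=6.56, A5=4.92
Highest average = 8.36 → A1.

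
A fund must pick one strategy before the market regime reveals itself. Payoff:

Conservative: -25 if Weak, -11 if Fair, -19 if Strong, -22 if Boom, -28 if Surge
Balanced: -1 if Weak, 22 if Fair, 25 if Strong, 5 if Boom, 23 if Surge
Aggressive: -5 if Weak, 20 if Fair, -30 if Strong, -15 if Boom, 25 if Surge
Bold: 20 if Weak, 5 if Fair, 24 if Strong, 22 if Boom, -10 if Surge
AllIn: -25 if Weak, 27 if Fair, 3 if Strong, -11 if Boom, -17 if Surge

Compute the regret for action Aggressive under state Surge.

0

Best payoff under Surge is 25.
Regret = 25 − 25 = 0.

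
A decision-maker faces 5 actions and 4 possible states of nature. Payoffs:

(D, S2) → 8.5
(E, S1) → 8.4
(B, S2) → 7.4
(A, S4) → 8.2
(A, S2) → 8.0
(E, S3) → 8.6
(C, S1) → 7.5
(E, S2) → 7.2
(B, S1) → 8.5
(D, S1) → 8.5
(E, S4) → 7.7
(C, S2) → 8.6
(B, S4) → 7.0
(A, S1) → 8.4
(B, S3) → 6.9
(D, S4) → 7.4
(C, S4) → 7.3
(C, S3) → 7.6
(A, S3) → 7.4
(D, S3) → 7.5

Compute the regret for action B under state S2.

1.2

Best payoff under S2 is 8.6.
Regret = 8.6 − 7.4 = 1.2.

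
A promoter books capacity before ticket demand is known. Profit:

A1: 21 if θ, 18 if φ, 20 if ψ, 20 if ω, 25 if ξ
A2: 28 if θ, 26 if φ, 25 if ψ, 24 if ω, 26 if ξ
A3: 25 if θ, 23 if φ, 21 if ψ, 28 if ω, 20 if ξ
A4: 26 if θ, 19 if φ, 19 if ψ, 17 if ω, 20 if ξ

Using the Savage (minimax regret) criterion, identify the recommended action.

A2

Column bests: θ=28, φ=26, ψ=25, ω=28, ξ=26.
A1 regrets: 7, 8, 5, 8, 1 → max 8
A2 regrets: 0, 0, 0, 4, 0 → max 4
A3 regrets: 3, 3, 4, 0, 6 → max 6
A4 regrets: 2, 7, 6, 11, 6 → max 11
Smallest max regret = 4 → A2.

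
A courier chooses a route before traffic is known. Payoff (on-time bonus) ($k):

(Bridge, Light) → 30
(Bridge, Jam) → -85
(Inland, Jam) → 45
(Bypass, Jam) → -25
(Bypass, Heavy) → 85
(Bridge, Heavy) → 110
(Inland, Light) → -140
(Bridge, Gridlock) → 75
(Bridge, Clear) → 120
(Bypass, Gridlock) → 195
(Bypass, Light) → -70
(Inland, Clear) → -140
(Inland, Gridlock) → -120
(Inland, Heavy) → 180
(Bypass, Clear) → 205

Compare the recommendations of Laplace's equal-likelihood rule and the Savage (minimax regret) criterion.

laplace → Bypass; minimax regret → Bypass (agree)

Row averages: Bypass=78, Bridge=50, Inland=-35
Highest average = 78 → Bypass.
Column bests: Clear=205, Light=30, Heavy=180, Jam=45, Gridlock=195.
Bypass regrets: 0, 100, 95, 70, 0 → max 100
Bridge regrets: 85, 0, 70, 130, 120 → max 130
Inland regrets: 345, 170, 0, 0, 315 → max 345
Smallest max regret = 100 → Bypass.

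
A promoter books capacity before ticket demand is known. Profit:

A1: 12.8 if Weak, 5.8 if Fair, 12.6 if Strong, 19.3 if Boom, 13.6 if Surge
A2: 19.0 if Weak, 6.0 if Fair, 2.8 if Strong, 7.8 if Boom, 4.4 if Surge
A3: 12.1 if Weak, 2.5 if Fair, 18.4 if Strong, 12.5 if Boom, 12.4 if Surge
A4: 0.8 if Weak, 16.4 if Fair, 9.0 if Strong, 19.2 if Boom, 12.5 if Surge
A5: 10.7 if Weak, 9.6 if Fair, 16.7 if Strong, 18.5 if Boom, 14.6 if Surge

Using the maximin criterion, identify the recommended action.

Row minima: A1=5.8, A2=2.8, A3=2.5, A4=0.8, A5=9.6
Best worst-case = 9.6 → A5.

A5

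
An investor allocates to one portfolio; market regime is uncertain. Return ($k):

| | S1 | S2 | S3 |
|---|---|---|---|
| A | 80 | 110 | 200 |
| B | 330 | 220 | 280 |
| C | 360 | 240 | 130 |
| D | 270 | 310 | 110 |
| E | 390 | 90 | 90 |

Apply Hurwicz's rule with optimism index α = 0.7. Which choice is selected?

E

A: 0.7·200 + 0.3·80 = 164
B: 0.7·330 + 0.3·220 = 297
C: 0.7·360 + 0.3·130 = 291
D: 0.7·310 + 0.3·110 = 250
E: 0.7·390 + 0.3·90 = 300
Highest Hurwicz score = 300 → E.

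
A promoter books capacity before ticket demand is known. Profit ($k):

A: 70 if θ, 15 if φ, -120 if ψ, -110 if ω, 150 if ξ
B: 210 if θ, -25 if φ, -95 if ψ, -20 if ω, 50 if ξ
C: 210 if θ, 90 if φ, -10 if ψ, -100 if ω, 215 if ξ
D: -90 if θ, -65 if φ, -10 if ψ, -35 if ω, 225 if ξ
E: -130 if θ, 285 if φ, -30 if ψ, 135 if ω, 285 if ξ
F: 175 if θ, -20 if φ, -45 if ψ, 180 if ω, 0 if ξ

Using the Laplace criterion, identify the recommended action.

E

Row averages: A=1, B=24, C=81, D=5, E=109, F=58
Highest average = 109 → E.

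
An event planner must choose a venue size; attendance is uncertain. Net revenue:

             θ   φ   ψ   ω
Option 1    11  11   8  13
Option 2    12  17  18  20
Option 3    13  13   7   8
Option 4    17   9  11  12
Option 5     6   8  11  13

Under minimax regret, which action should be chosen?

Option 2

Column bests: θ=17, φ=17, ψ=18, ω=20.
Option 1 regrets: 6, 6, 10, 7 → max 10
Option 2 regrets: 5, 0, 0, 0 → max 5
Option 3 regrets: 4, 4, 11, 12 → max 12
Option 4 regrets: 0, 8, 7, 8 → max 8
Option 5 regrets: 11, 9, 7, 7 → max 11
Smallest max regret = 5 → Option 2.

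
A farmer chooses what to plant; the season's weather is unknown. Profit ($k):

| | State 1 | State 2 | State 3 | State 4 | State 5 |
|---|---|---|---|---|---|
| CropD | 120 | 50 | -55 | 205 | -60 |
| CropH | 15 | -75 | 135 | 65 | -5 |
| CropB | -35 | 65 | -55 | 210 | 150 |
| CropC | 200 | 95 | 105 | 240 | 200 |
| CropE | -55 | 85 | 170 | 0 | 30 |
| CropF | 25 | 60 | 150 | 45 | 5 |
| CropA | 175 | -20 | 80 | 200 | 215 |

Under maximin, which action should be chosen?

CropC

Row minima: CropD=-60, CropH=-75, CropB=-55, CropC=95, CropE=-55, CropF=5, CropA=-20
Best worst-case = 95 → CropC.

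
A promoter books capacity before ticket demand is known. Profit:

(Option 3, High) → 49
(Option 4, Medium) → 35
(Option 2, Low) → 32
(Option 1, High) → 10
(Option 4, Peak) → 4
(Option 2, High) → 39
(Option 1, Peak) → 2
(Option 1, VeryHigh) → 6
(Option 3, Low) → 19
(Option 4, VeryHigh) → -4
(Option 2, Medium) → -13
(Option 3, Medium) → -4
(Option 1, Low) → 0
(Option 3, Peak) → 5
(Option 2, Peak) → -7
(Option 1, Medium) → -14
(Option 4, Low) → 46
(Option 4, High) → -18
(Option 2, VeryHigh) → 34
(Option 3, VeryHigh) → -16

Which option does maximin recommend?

Option 2

Row minima: Option 1=-14, Option 2=-13, Option 3=-16, Option 4=-18
Best worst-case = -13 → Option 2.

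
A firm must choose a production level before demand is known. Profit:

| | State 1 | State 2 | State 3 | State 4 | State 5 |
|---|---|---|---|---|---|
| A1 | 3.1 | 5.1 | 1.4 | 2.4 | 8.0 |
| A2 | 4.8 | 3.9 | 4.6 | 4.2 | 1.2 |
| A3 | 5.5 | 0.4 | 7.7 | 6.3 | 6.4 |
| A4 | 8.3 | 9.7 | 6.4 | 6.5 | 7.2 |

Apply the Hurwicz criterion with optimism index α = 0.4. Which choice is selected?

A4

A1: 0.4·8.0 + 0.6·1.4 = 4.04
A2: 0.4·4.8 + 0.6·1.2 = 2.64
A3: 0.4·7.7 + 0.6·0.4 = 3.32
A4: 0.4·9.7 + 0.6·6.4 = 7.72
Highest Hurwicz score = 7.72 → A4.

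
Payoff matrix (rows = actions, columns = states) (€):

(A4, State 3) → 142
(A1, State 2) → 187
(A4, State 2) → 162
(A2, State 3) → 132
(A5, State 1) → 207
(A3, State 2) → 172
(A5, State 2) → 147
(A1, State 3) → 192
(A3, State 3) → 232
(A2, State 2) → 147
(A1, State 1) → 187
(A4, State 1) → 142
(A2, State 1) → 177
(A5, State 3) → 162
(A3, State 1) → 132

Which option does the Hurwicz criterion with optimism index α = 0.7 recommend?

A1: 0.7·192 + 0.3·187 = 190.5
A2: 0.7·177 + 0.3·132 = 163.5
A3: 0.7·232 + 0.3·132 = 202
A4: 0.7·162 + 0.3·142 = 156
A5: 0.7·207 + 0.3·147 = 189
Highest Hurwicz score = 202 → A3.

A3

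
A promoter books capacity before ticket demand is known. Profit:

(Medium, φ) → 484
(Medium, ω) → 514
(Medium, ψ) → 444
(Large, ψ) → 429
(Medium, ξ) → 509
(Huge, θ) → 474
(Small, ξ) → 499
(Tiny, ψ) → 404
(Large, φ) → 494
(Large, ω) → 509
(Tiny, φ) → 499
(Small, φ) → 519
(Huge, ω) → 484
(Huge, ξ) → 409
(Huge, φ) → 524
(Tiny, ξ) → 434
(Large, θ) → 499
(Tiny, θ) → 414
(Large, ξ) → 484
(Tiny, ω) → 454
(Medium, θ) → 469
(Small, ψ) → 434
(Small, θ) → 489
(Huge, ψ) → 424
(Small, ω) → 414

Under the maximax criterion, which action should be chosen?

Row maxima: Tiny=499, Small=519, Medium=514, Large=509, Huge=524
Best best-case = 524 → Huge.

Huge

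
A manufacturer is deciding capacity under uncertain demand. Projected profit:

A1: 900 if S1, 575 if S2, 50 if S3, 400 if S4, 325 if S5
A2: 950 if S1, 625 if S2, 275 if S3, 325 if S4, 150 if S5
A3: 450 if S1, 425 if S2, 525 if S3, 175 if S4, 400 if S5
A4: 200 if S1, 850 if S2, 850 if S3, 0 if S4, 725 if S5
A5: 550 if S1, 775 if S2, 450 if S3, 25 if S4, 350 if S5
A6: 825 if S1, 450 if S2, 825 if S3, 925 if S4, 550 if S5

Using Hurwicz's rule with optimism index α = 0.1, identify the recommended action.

A1: 0.1·900 + 0.9·50 = 135
A2: 0.1·950 + 0.9·150 = 230
A3: 0.1·525 + 0.9·175 = 210
A4: 0.1·850 + 0.9·0 = 85
A5: 0.1·775 + 0.9·25 = 100
A6: 0.1·925 + 0.9·450 = 497.5
Highest Hurwicz score = 497.5 → A6.

A6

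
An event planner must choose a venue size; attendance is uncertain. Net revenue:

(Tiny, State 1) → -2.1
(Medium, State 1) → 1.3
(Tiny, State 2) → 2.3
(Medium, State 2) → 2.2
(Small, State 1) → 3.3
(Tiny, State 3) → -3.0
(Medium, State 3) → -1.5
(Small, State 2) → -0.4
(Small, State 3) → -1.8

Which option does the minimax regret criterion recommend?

Medium

Column bests: State 1=3.3, State 2=2.3, State 3=-1.5.
Tiny regrets: 5.4, 0.0, 1.5 → max 5.4
Small regrets: 0.0, 2.7, 0.3 → max 2.7
Medium regrets: 2.0, 0.1, 0.0 → max 2.0
Smallest max regret = 2.0 → Medium.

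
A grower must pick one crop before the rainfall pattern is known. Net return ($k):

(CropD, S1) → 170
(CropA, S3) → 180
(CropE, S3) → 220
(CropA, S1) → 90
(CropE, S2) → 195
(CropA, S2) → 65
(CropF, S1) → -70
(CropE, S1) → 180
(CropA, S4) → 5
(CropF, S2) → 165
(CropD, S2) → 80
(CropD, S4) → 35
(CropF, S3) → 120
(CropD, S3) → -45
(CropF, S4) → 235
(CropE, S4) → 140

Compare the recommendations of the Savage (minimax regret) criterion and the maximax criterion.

minimax regret → CropE; maximax → CropF (disagree)

Column bests: S1=180, S2=195, S3=220, S4=235.
CropE regrets: 0, 0, 0, 95 → max 95
CropA regrets: 90, 130, 40, 230 → max 230
CropD regrets: 10, 115, 265, 200 → max 265
CropF regrets: 250, 30, 100, 0 → max 250
Smallest max regret = 95 → CropE.
Row maxima: CropE=220, CropA=180, CropD=170, CropF=235
Best best-case = 235 → CropF.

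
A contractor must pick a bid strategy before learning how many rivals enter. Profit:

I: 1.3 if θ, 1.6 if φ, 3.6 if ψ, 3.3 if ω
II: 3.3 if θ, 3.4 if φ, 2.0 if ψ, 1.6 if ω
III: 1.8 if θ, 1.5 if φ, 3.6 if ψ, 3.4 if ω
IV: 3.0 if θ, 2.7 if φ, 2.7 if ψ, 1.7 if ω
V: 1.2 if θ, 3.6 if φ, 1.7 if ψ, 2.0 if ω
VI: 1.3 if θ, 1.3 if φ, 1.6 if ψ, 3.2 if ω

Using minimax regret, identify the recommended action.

Column bests: θ=3.3, φ=3.6, ψ=3.6, ω=3.4.
I regrets: 2.0, 2.0, 0.0, 0.1 → max 2.0
II regrets: 0.0, 0.2, 1.6, 1.8 → max 1.8
III regrets: 1.5, 2.1, 0.0, 0.0 → max 2.1
IV regrets: 0.3, 0.9, 0.9, 1.7 → max 1.7
V regrets: 2.1, 0.0, 1.9, 1.4 → max 2.1
VI regrets: 2.0, 2.3, 2.0, 0.2 → max 2.3
Smallest max regret = 1.7 → IV.

IV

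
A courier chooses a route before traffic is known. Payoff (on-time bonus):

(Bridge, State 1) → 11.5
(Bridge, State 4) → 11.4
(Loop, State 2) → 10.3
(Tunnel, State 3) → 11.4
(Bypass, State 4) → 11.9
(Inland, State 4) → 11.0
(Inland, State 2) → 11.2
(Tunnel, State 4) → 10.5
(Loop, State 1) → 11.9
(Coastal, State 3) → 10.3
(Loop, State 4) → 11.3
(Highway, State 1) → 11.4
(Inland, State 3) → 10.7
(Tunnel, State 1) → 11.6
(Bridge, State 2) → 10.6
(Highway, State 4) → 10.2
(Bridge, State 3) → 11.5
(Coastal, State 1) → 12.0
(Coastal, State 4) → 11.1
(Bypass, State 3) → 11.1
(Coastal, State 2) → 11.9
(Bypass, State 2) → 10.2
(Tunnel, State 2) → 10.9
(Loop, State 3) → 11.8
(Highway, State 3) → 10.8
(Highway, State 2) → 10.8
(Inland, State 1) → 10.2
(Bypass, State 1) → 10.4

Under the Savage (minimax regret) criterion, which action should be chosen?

Column bests: State 1=12.0, State 2=11.9, State 3=11.8, State 4=11.9.
Bridge regrets: 0.5, 1.3, 0.3, 0.5 → max 1.3
Coastal regrets: 0.0, 0.0, 1.5, 0.8 → max 1.5
Bypass regrets: 1.6, 1.7, 0.7, 0.0 → max 1.7
Tunnel regrets: 0.4, 1.0, 0.4, 1.4 → max 1.4
Inland regrets: 1.8, 0.7, 1.1, 0.9 → max 1.8
Loop regrets: 0.1, 1.6, 0.0, 0.6 → max 1.6
Highway regrets: 0.6, 1.1, 1.0, 1.7 → max 1.7
Smallest max regret = 1.3 → Bridge.

Bridge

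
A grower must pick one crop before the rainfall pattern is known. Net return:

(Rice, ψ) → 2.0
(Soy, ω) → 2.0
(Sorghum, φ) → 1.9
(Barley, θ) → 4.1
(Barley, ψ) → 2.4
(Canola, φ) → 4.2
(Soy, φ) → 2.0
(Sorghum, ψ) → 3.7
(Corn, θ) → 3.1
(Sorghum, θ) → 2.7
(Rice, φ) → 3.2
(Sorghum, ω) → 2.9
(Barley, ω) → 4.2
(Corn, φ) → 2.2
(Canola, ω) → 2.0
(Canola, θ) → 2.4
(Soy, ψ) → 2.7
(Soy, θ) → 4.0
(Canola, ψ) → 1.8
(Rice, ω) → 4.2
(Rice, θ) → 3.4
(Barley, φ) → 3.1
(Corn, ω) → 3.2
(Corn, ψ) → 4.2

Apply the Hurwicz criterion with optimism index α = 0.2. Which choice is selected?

Barley

Corn: 0.2·4.2 + 0.8·2.2 = 2.6
Barley: 0.2·4.2 + 0.8·2.4 = 2.76
Sorghum: 0.2·3.7 + 0.8·1.9 = 2.26
Rice: 0.2·4.2 + 0.8·2.0 = 2.44
Canola: 0.2·4.2 + 0.8·1.8 = 2.28
Soy: 0.2·4.0 + 0.8·2.0 = 2.4
Highest Hurwicz score = 2.76 → Barley.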